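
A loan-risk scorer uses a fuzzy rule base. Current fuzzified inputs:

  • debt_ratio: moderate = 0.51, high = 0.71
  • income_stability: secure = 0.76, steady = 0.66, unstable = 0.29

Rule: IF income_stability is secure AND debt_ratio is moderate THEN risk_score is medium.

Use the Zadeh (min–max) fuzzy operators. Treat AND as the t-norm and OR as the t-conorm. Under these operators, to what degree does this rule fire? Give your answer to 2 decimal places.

firing strength: secure=0.76, moderate=0.51; AND[min(a, b)] → w = 0.51

0.51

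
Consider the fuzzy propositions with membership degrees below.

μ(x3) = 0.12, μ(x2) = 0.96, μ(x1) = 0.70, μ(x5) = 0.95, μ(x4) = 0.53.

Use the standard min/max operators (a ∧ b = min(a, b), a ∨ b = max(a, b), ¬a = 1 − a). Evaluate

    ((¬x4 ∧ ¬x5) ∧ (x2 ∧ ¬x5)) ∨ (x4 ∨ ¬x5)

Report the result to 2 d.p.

¬x4 = 1 − 0.53 = 0.47
¬x5 = 1 − 0.95 = 0.05
¬x4 ∧ ¬x5 = min(a, b) on (0.47, 0.05) = 0.05
¬x5 = 1 − 0.95 = 0.05
x2 ∧ ¬x5 = min(a, b) on (0.96, 0.05) = 0.05
(¬x4 ∧ ¬x5) ∧ (x2 ∧ ¬x5) = min(a, b) on (0.05, 0.05) = 0.05
¬x5 = 1 − 0.95 = 0.05
x4 ∨ ¬x5 = max(a, b) on (0.53, 0.05) = 0.53
((¬x4 ∧ ¬x5) ∧ (x2 ∧ ¬x5)) ∨ (x4 ∨ ¬x5) = max(a, b) on (0.05, 0.53) = 0.53

0.53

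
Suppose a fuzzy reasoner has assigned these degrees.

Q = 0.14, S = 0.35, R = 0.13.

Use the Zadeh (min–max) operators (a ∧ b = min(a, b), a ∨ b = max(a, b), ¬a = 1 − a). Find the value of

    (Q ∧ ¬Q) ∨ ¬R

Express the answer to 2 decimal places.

¬Q = 1 − 0.14 = 0.86
Q ∧ ¬Q = min(a, b) on (0.14, 0.86) = 0.14
¬R = 1 − 0.13 = 0.87
(Q ∧ ¬Q) ∨ ¬R = max(a, b) on (0.14, 0.87) = 0.87

0.87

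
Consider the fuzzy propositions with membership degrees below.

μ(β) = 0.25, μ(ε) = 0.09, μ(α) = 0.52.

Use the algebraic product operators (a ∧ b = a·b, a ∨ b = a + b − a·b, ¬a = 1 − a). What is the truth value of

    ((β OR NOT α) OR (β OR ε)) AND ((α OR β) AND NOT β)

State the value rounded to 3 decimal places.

0.352

NOT α = 1 − 0.5200 = 0.4800
β OR NOT α = a + b − a·b on (0.2500, 0.4800) = 0.6100
β OR ε = a + b − a·b on (0.2500, 0.0900) = 0.3175
(β OR NOT α) OR (β OR ε) = a + b − a·b on (0.6100, 0.3175) = 0.7338
α OR β = a + b − a·b on (0.5200, 0.2500) = 0.6400
NOT β = 1 − 0.2500 = 0.7500
(α OR β) AND NOT β = a·b on (0.6400, 0.7500) = 0.4800
((β OR NOT α) OR (β OR ε)) AND ((α OR β) AND NOT β) = a·b on (0.7338, 0.4800) = 0.3522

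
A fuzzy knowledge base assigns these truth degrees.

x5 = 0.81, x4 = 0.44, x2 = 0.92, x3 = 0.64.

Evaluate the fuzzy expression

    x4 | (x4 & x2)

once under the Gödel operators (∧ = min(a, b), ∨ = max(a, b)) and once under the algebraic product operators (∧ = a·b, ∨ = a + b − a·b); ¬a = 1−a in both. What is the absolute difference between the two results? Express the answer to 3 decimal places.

0.227

Under Gödel:
  x4 & x2 = min(a, b) on (0.44, 0.92) = 0.44
  x4 | (x4 & x2) = max(a, b) on (0.44, 0.44) = 0.44
  → value = 0.4400
Under algebraic product:
  x4 & x2 = a·b on (0.4400, 0.9200) = 0.4048
  x4 | (x4 & x2) = a + b − a·b on (0.4400, 0.4048) = 0.6667
  → value = 0.6667
|0.4400 − 0.6667| = 0.227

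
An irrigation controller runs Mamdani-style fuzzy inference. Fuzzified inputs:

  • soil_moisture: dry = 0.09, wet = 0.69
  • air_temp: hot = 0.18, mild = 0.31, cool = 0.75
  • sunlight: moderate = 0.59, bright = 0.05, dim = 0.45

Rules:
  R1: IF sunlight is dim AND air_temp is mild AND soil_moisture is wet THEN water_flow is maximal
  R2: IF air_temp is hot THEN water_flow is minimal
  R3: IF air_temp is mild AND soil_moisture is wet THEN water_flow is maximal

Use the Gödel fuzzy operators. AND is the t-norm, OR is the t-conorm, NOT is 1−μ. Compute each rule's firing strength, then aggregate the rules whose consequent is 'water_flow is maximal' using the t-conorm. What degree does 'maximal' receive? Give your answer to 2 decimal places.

0.31

R1: dim=0.45, mild=0.31, wet=0.69; AND[min(a, b)] → w = 0.31
R2: hot=0.18 → w = 0.18
R3: mild=0.31, wet=0.69; AND[min(a, b)] → w = 0.31
Rules with consequent 'maximal': {R1, R3} → strengths 0.31, 0.31
Aggregate via t-conorm [max(a, b)]: 0.31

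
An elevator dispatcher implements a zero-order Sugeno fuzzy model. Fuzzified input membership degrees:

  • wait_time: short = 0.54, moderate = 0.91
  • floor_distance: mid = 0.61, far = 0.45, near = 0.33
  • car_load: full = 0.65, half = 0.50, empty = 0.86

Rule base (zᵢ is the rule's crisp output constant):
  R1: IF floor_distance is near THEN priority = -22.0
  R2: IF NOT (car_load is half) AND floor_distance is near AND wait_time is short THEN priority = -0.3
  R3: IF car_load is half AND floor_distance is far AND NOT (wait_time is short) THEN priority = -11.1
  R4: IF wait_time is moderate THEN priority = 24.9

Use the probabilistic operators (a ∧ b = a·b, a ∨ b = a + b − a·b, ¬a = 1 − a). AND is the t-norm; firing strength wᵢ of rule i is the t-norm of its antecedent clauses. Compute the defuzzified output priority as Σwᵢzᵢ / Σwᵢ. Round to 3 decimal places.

R1 (z=-22.0): near=0.33 → w = 0.3300
R2 (z=-0.3): ¬half=1−0.50=0.50, near=0.33, short=0.54; AND[a·b] → w = 0.0891
R3 (z=-11.1): half=0.50, far=0.45, ¬short=1−0.54=0.46; AND[a·b] → w = 0.1035
R4 (z=24.9): moderate=0.91 → w = 0.9100
Weighted average = (0.3300·-22.0 + 0.0891·-0.3 + 0.1035·-11.1 + 0.9100·24.9) / (0.3300 + 0.0891 + 0.1035 + 0.9100)
  = 14.2234 / 1.4326 = 9.928

9.928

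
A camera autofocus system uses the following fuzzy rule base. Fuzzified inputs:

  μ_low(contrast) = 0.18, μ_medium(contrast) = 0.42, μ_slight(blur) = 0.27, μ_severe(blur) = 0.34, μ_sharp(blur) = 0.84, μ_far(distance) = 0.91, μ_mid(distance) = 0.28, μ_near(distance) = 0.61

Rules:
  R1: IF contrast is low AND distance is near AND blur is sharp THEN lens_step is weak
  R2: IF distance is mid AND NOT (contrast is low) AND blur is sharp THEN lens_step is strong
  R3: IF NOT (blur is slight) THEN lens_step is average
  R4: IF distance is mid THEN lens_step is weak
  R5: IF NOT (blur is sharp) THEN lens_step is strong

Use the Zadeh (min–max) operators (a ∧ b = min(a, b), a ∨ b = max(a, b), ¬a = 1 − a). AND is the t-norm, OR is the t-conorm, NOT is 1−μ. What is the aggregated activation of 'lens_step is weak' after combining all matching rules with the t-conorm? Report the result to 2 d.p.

R1: low=0.18, near=0.61, sharp=0.84; AND[min(a, b)] → w = 0.18
R2: mid=0.28, ¬low=1−0.18=0.82, sharp=0.84; AND[min(a, b)] → w = 0.28
R3: ¬slight=1−0.27=0.73 → w = 0.73
R4: mid=0.28 → w = 0.28
R5: ¬sharp=1−0.84=0.16 → w = 0.16
Rules with consequent 'weak': {R1, R4} → strengths 0.18, 0.28
Aggregate via t-conorm [max(a, b)]: 0.28

0.28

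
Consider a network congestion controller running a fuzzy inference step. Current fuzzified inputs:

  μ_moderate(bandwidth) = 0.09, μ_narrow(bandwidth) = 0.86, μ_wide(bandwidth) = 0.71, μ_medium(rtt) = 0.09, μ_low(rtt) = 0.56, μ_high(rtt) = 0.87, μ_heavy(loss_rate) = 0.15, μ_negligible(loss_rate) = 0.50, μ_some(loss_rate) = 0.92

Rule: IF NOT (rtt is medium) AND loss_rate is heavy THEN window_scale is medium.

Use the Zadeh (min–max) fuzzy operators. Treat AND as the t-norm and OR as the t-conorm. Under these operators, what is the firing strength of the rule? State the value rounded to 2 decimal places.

0.15

firing strength: ¬medium=1−0.09=0.91, heavy=0.15; AND[min(a, b)] → w = 0.15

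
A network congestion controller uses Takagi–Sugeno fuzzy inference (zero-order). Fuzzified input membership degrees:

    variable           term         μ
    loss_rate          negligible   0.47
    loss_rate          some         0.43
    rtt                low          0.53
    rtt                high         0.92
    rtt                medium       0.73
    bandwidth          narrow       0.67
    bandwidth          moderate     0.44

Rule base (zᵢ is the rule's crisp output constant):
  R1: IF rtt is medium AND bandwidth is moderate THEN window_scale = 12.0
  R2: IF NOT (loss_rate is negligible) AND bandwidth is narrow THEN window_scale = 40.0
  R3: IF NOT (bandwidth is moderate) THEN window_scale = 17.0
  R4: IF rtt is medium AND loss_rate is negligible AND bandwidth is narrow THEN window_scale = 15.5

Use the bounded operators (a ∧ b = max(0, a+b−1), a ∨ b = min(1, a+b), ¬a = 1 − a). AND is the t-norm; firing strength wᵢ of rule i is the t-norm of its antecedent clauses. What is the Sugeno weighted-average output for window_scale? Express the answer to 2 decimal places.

R1 (z=12.0): medium=0.73, moderate=0.44; AND[max(0, a+b−1)] → w = 0.17
R2 (z=40.0): ¬negligible=1−0.47=0.53, narrow=0.67; AND[max(0, a+b−1)] → w = 0.20
R3 (z=17.0): ¬moderate=1−0.44=0.56 → w = 0.56
R4 (z=15.5): medium=0.73, negligible=0.47, narrow=0.67; AND[max(0, a+b−1)] → w = 0.00
Weighted average = (0.17·12.0 + 0.20·40.0 + 0.56·17.0 + 0.00·15.5) / (0.17 + 0.20 + 0.56 + 0.00)
  = 19.5600 / 0.9300 = 21.03

21.03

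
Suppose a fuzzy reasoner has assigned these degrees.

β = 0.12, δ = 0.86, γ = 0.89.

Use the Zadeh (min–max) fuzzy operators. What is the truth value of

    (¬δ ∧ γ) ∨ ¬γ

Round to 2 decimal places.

¬δ = 1 − 0.86 = 0.14
¬δ ∧ γ = min(a, b) on (0.14, 0.89) = 0.14
¬γ = 1 − 0.89 = 0.11
(¬δ ∧ γ) ∨ ¬γ = max(a, b) on (0.14, 0.11) = 0.14

0.14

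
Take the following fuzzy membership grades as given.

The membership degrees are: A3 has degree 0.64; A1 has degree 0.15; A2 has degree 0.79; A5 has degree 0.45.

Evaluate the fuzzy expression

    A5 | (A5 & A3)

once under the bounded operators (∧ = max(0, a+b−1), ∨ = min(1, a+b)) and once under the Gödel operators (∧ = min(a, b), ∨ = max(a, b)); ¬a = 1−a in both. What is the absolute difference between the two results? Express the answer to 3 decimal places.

Under bounded:
  A5 & A3 = max(0, a+b−1) on (0.45, 0.64) = 0.09
  A5 | (A5 & A3) = min(1, a+b) on (0.45, 0.09) = 0.54
  → value = 0.5400
Under Gödel:
  A5 & A3 = min(a, b) on (0.45, 0.64) = 0.45
  A5 | (A5 & A3) = max(a, b) on (0.45, 0.45) = 0.45
  → value = 0.4500
|0.5400 − 0.4500| = 0.090

0.090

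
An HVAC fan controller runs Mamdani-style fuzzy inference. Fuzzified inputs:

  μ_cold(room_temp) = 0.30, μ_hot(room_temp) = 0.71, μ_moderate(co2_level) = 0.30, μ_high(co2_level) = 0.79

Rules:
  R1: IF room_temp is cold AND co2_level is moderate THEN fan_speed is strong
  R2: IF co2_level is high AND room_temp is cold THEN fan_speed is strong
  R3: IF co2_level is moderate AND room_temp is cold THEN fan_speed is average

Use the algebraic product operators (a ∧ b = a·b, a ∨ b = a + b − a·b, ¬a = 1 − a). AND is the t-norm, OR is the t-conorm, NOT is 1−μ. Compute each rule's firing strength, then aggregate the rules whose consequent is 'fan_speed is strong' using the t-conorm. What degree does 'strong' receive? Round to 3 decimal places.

R1: cold=0.30, moderate=0.30; AND[a·b] → w = 0.0900
R2: high=0.79, cold=0.30; AND[a·b] → w = 0.2370
R3: moderate=0.30, cold=0.30; AND[a·b] → w = 0.0900
Rules with consequent 'strong': {R1, R2} → strengths 0.0900, 0.2370
Aggregate via t-conorm [a + b − a·b]: 0.3057

0.306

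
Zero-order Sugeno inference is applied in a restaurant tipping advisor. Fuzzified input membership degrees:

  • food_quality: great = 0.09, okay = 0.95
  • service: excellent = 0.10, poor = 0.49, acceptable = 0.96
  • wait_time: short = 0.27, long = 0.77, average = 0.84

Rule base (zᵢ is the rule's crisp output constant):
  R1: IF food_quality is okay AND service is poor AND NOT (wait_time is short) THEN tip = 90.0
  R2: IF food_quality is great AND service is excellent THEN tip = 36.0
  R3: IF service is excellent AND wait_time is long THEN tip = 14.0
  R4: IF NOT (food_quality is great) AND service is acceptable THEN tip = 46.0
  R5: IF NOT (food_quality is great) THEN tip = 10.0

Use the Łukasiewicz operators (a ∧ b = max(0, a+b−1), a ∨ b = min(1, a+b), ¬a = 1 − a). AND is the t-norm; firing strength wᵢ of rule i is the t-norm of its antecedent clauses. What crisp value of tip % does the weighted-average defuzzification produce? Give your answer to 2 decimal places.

R1 (z=90.0): okay=0.95, poor=0.49, ¬short=1−0.27=0.73; AND[max(0, a+b−1)] → w = 0.17
R2 (z=36.0): great=0.09, excellent=0.10; AND[max(0, a+b−1)] → w = 0.00
R3 (z=14.0): excellent=0.10, long=0.77; AND[max(0, a+b−1)] → w = 0.00
R4 (z=46.0): ¬great=1−0.09=0.91, acceptable=0.96; AND[max(0, a+b−1)] → w = 0.87
R5 (z=10.0): ¬great=1−0.09=0.91 → w = 0.91
Weighted average = (0.17·90.0 + 0.00·36.0 + 0.00·14.0 + 0.87·46.0 + 0.91·10.0) / (0.17 + 0.00 + 0.00 + 0.87 + 0.91)
  = 64.4200 / 1.9500 = 33.04

33.04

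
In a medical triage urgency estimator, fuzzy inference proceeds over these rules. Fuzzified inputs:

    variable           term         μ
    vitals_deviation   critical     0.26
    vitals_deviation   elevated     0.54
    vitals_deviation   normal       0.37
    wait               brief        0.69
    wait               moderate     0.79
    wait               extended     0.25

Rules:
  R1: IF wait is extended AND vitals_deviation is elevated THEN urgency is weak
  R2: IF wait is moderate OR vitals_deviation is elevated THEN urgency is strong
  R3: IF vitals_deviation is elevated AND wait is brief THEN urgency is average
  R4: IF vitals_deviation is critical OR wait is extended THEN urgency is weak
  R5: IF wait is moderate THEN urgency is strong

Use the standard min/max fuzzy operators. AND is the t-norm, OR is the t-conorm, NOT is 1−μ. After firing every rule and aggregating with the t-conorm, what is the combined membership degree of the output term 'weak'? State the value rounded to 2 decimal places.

R1: extended=0.25, elevated=0.54; AND[min(a, b)] → w = 0.25
R2: moderate=0.79, elevated=0.54; OR[max(a, b)] → w = 0.79
R3: elevated=0.54, brief=0.69; AND[min(a, b)] → w = 0.54
R4: critical=0.26, extended=0.25; OR[max(a, b)] → w = 0.26
R5: moderate=0.79 → w = 0.79
Rules with consequent 'weak': {R1, R4} → strengths 0.25, 0.26
Aggregate via t-conorm [max(a, b)]: 0.26

0.26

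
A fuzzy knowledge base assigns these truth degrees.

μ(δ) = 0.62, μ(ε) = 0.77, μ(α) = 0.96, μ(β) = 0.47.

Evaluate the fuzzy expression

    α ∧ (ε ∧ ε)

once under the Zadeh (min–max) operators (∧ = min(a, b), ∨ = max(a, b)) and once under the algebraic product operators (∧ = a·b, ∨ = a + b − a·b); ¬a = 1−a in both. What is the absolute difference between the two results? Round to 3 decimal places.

0.201

Under Zadeh (min–max):
  ε ∧ ε = min(a, b) on (0.77, 0.77) = 0.77
  α ∧ (ε ∧ ε) = min(a, b) on (0.96, 0.77) = 0.77
  → value = 0.7700
Under algebraic product:
  ε ∧ ε = a·b on (0.7700, 0.7700) = 0.5929
  α ∧ (ε ∧ ε) = a·b on (0.9600, 0.5929) = 0.5692
  → value = 0.5692
|0.7700 − 0.5692| = 0.201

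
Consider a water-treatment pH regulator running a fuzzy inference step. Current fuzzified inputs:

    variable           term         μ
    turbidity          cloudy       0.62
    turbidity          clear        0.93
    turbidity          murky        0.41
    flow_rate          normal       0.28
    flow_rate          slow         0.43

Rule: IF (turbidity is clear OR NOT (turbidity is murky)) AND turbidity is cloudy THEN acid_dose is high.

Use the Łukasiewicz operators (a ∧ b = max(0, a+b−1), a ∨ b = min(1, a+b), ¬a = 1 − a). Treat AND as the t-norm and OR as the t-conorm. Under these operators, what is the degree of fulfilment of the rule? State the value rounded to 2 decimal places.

0.62

firing strength: (clear=0.93 OR ¬murky=1−0.41=0.59) = 1.00; AND[max(0, a+b−1)] with cloudy=0.62 → w = 0.62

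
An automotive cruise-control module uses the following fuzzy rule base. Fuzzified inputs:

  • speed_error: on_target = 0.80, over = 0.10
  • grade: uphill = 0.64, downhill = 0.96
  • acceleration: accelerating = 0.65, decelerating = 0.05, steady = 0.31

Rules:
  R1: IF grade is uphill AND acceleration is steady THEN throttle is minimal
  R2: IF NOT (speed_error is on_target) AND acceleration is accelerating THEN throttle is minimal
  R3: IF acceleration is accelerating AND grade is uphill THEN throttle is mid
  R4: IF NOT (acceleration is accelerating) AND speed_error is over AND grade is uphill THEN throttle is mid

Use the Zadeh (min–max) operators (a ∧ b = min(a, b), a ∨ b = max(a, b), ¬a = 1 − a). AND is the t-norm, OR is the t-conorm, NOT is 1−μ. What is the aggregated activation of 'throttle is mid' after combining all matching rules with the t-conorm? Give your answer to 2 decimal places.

0.64

R1: uphill=0.64, steady=0.31; AND[min(a, b)] → w = 0.31
R2: ¬on_target=1−0.80=0.20, accelerating=0.65; AND[min(a, b)] → w = 0.20
R3: accelerating=0.65, uphill=0.64; AND[min(a, b)] → w = 0.64
R4: ¬accelerating=1−0.65=0.35, over=0.10, uphill=0.64; AND[min(a, b)] → w = 0.10
Rules with consequent 'mid': {R3, R4} → strengths 0.64, 0.10
Aggregate via t-conorm [max(a, b)]: 0.64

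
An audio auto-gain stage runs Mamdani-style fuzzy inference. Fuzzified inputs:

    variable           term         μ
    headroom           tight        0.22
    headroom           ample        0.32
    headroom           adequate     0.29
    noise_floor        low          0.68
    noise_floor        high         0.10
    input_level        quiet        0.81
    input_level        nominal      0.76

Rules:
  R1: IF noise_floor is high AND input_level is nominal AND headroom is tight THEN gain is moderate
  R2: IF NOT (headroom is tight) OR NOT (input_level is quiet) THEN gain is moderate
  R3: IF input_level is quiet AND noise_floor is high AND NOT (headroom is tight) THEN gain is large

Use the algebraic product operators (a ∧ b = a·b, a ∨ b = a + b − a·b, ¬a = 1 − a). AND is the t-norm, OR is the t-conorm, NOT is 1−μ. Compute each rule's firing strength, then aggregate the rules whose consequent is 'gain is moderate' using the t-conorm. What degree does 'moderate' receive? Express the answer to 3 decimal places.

0.825

R1: high=0.10, nominal=0.76, tight=0.22; AND[a·b] → w = 0.0167
R2: ¬tight=1−0.22=0.78, ¬quiet=1−0.81=0.19; OR[a + b − a·b] → w = 0.8218
R3: quiet=0.81, high=0.10, ¬tight=1−0.22=0.78; AND[a·b] → w = 0.0632
Rules with consequent 'moderate': {R1, R2} → strengths 0.0167, 0.8218
Aggregate via t-conorm [a + b − a·b]: 0.8248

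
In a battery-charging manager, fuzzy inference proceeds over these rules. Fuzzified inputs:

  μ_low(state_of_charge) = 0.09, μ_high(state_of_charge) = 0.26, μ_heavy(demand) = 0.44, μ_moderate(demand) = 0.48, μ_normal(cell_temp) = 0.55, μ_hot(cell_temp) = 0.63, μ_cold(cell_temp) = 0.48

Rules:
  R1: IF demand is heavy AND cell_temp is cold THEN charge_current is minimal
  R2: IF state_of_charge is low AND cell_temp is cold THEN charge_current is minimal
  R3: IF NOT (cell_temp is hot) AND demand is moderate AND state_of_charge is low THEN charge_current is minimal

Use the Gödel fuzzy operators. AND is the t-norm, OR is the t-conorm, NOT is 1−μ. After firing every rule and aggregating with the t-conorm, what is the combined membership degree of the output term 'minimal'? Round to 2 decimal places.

0.44

R1: heavy=0.44, cold=0.48; AND[min(a, b)] → w = 0.44
R2: low=0.09, cold=0.48; AND[min(a, b)] → w = 0.09
R3: ¬hot=1−0.63=0.37, moderate=0.48, low=0.09; AND[min(a, b)] → w = 0.09
Rules with consequent 'minimal': {R1, R2, R3} → strengths 0.44, 0.09, 0.09
Aggregate via t-conorm [max(a, b)]: 0.44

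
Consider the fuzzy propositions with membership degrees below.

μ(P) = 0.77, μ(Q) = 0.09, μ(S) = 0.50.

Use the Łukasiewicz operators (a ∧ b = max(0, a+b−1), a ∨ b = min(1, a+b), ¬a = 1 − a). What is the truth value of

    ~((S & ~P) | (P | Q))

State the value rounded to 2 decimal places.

~P = 1 − 0.77 = 0.23
S & ~P = max(0, a+b−1) on (0.50, 0.23) = 0.00
P | Q = min(1, a+b) on (0.77, 0.09) = 0.86
(S & ~P) | (P | Q) = min(1, a+b) on (0.00, 0.86) = 0.86
~((S & ~P) | (P | Q)) = 1 − 0.86 = 0.14

0.14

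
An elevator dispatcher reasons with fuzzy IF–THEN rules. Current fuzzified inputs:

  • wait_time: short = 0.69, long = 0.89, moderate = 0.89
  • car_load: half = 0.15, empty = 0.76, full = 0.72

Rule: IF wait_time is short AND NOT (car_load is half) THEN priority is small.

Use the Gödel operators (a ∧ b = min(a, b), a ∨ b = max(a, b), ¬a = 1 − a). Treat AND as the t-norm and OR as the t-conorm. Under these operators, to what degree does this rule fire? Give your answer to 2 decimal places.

0.69

firing strength: short=0.69, ¬half=1−0.15=0.85; AND[min(a, b)] → w = 0.69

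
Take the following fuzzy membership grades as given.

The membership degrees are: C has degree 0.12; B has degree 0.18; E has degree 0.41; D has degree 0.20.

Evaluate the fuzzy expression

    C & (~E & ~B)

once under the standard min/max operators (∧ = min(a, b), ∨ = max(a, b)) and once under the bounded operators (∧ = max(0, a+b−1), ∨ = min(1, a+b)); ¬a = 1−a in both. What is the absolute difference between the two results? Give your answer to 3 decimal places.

0.120

Under standard min/max:
  ~E = 1 − 0.41 = 0.59
  ~B = 1 − 0.18 = 0.82
  ~E & ~B = min(a, b) on (0.59, 0.82) = 0.59
  C & (~E & ~B) = min(a, b) on (0.12, 0.59) = 0.12
  → value = 0.1200
Under bounded:
  ~E = 1 − 0.41 = 0.59
  ~B = 1 − 0.18 = 0.82
  ~E & ~B = max(0, a+b−1) on (0.59, 0.82) = 0.41
  C & (~E & ~B) = max(0, a+b−1) on (0.12, 0.41) = 0.00
  → value = 0.0000
|0.1200 − 0.0000| = 0.120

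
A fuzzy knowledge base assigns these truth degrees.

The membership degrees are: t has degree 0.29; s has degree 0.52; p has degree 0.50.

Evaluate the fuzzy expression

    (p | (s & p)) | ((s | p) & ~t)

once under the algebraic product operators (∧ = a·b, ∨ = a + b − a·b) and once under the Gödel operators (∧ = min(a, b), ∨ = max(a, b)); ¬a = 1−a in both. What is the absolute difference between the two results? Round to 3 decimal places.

Under algebraic product:
  s & p = a·b on (0.5200, 0.5000) = 0.2600
  p | (s & p) = a + b − a·b on (0.5000, 0.2600) = 0.6300
  s | p = a + b − a·b on (0.5200, 0.5000) = 0.7600
  ~t = 1 − 0.2900 = 0.7100
  (s | p) & ~t = a·b on (0.7600, 0.7100) = 0.5396
  (p | (s & p)) | ((s | p) & ~t) = a + b − a·b on (0.6300, 0.5396) = 0.8297
  → value = 0.8297
Under Gödel:
  s & p = min(a, b) on (0.52, 0.50) = 0.50
  p | (s & p) = max(a, b) on (0.50, 0.50) = 0.50
  s | p = max(a, b) on (0.52, 0.50) = 0.52
  ~t = 1 − 0.29 = 0.71
  (s | p) & ~t = min(a, b) on (0.52, 0.71) = 0.52
  (p | (s & p)) | ((s | p) & ~t) = max(a, b) on (0.50, 0.52) = 0.52
  → value = 0.5200
|0.8297 − 0.5200| = 0.310

0.310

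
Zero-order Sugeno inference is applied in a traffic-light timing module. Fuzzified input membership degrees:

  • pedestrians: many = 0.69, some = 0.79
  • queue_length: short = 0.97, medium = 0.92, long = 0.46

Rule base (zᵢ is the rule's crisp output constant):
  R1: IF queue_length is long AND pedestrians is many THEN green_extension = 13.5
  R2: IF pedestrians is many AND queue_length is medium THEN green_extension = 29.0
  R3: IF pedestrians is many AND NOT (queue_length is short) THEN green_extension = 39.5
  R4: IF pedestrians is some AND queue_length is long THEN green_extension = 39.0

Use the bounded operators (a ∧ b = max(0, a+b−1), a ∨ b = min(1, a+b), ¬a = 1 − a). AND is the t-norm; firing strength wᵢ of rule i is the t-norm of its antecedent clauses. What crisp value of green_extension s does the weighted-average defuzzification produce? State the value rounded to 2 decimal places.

R1 (z=13.5): long=0.46, many=0.69; AND[max(0, a+b−1)] → w = 0.15
R2 (z=29.0): many=0.69, medium=0.92; AND[max(0, a+b−1)] → w = 0.61
R3 (z=39.5): many=0.69, ¬short=1−0.97=0.03; AND[max(0, a+b−1)] → w = 0.00
R4 (z=39.0): some=0.79, long=0.46; AND[max(0, a+b−1)] → w = 0.25
Weighted average = (0.15·13.5 + 0.61·29.0 + 0.00·39.5 + 0.25·39.0) / (0.15 + 0.61 + 0.00 + 0.25)
  = 29.4650 / 1.0100 = 29.17

29.17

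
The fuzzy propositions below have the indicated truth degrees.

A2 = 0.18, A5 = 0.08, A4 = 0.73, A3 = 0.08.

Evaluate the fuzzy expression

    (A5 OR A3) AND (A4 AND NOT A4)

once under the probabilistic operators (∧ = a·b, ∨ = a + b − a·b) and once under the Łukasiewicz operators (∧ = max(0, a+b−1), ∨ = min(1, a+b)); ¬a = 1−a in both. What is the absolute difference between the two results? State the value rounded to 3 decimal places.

0.030

Under probabilistic:
  A5 OR A3 = a + b − a·b on (0.0800, 0.0800) = 0.1536
  NOT A4 = 1 − 0.7300 = 0.2700
  A4 AND NOT A4 = a·b on (0.7300, 0.2700) = 0.1971
  (A5 OR A3) AND (A4 AND NOT A4) = a·b on (0.1536, 0.1971) = 0.0303
  → value = 0.0303
Under Łukasiewicz:
  A5 OR A3 = min(1, a+b) on (0.08, 0.08) = 0.16
  NOT A4 = 1 − 0.73 = 0.27
  A4 AND NOT A4 = max(0, a+b−1) on (0.73, 0.27) = 0.00
  (A5 OR A3) AND (A4 AND NOT A4) = max(0, a+b−1) on (0.16, 0.00) = 0.00
  → value = 0.0000
|0.0303 − 0.0000| = 0.030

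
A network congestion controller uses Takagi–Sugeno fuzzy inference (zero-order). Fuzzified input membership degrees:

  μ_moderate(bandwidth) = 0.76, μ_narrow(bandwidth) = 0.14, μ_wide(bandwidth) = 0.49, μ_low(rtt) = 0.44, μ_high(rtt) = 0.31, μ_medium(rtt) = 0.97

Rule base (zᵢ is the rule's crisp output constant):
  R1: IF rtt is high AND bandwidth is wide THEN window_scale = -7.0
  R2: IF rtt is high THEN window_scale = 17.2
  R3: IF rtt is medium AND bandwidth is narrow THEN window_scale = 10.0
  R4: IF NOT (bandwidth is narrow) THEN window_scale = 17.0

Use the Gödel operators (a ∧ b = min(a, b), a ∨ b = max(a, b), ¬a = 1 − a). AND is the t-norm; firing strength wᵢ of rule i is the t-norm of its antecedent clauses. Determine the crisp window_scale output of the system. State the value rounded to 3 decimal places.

R1 (z=-7.0): high=0.31, wide=0.49; AND[min(a, b)] → w = 0.31
R2 (z=17.2): high=0.31 → w = 0.31
R3 (z=10.0): medium=0.97, narrow=0.14; AND[min(a, b)] → w = 0.14
R4 (z=17.0): ¬narrow=1−0.14=0.86 → w = 0.86
Weighted average = (0.31·-7.0 + 0.31·17.2 + 0.14·10.0 + 0.86·17.0) / (0.31 + 0.31 + 0.14 + 0.86)
  = 19.1820 / 1.6200 = 11.841

11.841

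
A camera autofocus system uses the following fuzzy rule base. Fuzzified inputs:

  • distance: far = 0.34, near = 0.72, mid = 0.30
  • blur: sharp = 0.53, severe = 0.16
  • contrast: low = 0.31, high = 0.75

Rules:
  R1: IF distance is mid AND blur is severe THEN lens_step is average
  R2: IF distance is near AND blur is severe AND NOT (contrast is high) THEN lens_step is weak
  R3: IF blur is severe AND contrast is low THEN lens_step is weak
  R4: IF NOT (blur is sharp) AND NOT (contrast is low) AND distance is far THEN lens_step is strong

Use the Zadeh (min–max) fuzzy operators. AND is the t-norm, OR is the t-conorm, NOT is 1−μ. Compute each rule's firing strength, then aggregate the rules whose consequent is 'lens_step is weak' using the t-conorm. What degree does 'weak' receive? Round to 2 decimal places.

0.16

R1: mid=0.30, severe=0.16; AND[min(a, b)] → w = 0.16
R2: near=0.72, severe=0.16, ¬high=1−0.75=0.25; AND[min(a, b)] → w = 0.16
R3: severe=0.16, low=0.31; AND[min(a, b)] → w = 0.16
R4: ¬sharp=1−0.53=0.47, ¬low=1−0.31=0.69, far=0.34; AND[min(a, b)] → w = 0.34
Rules with consequent 'weak': {R2, R3} → strengths 0.16, 0.16
Aggregate via t-conorm [max(a, b)]: 0.16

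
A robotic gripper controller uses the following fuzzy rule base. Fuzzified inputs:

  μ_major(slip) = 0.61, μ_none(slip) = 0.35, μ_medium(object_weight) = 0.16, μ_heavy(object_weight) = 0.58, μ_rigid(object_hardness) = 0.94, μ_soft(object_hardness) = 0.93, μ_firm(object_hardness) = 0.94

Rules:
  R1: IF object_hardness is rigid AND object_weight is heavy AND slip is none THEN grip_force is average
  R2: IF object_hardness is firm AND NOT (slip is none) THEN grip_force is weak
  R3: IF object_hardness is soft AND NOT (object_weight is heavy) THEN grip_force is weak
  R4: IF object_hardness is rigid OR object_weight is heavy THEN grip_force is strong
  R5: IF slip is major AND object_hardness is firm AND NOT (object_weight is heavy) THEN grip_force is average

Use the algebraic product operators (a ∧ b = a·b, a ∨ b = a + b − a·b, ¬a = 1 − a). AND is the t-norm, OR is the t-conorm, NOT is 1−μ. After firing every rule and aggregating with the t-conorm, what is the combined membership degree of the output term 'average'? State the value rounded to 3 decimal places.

0.386

R1: rigid=0.94, heavy=0.58, none=0.35; AND[a·b] → w = 0.1908
R2: firm=0.94, ¬none=1−0.35=0.65; AND[a·b] → w = 0.6110
R3: soft=0.93, ¬heavy=1−0.58=0.42; AND[a·b] → w = 0.3906
R4: rigid=0.94, heavy=0.58; OR[a + b − a·b] → w = 0.9748
R5: major=0.61, firm=0.94, ¬heavy=1−0.58=0.42; AND[a·b] → w = 0.2408
Rules with consequent 'average': {R1, R5} → strengths 0.1908, 0.2408
Aggregate via t-conorm [a + b − a·b]: 0.3857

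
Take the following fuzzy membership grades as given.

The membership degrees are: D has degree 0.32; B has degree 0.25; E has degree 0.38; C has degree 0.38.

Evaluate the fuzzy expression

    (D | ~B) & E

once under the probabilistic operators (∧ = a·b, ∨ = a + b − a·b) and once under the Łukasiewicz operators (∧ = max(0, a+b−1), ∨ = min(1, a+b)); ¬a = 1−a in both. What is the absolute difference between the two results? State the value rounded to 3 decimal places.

0.065

Under probabilistic:
  ~B = 1 − 0.2500 = 0.7500
  D | ~B = a + b − a·b on (0.3200, 0.7500) = 0.8300
  (D | ~B) & E = a·b on (0.8300, 0.3800) = 0.3154
  → value = 0.3154
Under Łukasiewicz:
  ~B = 1 − 0.25 = 0.75
  D | ~B = min(1, a+b) on (0.32, 0.75) = 1.00
  (D | ~B) & E = max(0, a+b−1) on (1.00, 0.38) = 0.38
  → value = 0.3800
|0.3154 − 0.3800| = 0.065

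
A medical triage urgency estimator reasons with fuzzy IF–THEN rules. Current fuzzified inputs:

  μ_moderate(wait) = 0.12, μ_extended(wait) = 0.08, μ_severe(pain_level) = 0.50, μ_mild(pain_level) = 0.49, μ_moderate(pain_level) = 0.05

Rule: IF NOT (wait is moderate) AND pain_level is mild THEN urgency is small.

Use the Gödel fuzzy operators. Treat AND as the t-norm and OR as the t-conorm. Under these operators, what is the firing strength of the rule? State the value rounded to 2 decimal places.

firing strength: ¬moderate=1−0.12=0.88, mild=0.49; AND[min(a, b)] → w = 0.49

0.49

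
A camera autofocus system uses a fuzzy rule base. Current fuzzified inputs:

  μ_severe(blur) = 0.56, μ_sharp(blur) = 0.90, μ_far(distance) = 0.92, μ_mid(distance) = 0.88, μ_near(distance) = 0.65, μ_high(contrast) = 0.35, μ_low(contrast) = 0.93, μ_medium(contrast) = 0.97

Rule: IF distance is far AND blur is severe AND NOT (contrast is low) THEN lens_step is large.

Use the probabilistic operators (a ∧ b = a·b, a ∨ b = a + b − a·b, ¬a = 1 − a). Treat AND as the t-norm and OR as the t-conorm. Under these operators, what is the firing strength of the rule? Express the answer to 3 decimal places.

firing strength: far=0.92, severe=0.56, ¬low=1−0.93=0.07; AND[a·b] → w = 0.0361

0.036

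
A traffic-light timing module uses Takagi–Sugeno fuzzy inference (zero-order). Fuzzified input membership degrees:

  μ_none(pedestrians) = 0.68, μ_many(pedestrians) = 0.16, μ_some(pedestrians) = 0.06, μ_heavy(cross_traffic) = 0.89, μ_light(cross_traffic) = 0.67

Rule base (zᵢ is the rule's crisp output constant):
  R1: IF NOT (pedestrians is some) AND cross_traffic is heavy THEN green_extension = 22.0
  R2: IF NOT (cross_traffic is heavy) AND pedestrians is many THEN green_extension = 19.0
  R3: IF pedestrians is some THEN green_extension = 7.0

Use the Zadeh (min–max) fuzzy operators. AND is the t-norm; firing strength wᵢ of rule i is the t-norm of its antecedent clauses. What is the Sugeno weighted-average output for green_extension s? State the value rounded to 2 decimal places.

20.84

R1 (z=22.0): ¬some=1−0.06=0.94, heavy=0.89; AND[min(a, b)] → w = 0.89
R2 (z=19.0): ¬heavy=1−0.89=0.11, many=0.16; AND[min(a, b)] → w = 0.11
R3 (z=7.0): some=0.06 → w = 0.06
Weighted average = (0.89·22.0 + 0.11·19.0 + 0.06·7.0) / (0.89 + 0.11 + 0.06)
  = 22.0900 / 1.0600 = 20.84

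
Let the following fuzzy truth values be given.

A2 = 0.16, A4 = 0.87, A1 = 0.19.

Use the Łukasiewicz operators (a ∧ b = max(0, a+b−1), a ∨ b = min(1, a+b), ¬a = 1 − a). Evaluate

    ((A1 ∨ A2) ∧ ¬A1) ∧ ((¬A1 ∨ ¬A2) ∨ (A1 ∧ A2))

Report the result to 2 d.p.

A1 ∨ A2 = min(1, a+b) on (0.19, 0.16) = 0.35
¬A1 = 1 − 0.19 = 0.81
(A1 ∨ A2) ∧ ¬A1 = max(0, a+b−1) on (0.35, 0.81) = 0.16
¬A1 = 1 − 0.19 = 0.81
¬A2 = 1 − 0.16 = 0.84
¬A1 ∨ ¬A2 = min(1, a+b) on (0.81, 0.84) = 1.00
A1 ∧ A2 = max(0, a+b−1) on (0.19, 0.16) = 0.00
(¬A1 ∨ ¬A2) ∨ (A1 ∧ A2) = min(1, a+b) on (1.00, 0.00) = 1.00
((A1 ∨ A2) ∧ ¬A1) ∧ ((¬A1 ∨ ¬A2) ∨ (A1 ∧ A2)) = max(0, a+b−1) on (0.16, 1.00) = 0.16

0.16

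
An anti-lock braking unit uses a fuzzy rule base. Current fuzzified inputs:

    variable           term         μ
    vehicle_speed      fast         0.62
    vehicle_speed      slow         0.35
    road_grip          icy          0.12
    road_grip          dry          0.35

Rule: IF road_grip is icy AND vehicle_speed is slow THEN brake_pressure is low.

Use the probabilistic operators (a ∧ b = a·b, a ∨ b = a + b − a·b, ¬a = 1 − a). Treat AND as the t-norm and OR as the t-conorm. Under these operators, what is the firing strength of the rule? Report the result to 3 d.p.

firing strength: icy=0.12, slow=0.35; AND[a·b] → w = 0.0420

0.042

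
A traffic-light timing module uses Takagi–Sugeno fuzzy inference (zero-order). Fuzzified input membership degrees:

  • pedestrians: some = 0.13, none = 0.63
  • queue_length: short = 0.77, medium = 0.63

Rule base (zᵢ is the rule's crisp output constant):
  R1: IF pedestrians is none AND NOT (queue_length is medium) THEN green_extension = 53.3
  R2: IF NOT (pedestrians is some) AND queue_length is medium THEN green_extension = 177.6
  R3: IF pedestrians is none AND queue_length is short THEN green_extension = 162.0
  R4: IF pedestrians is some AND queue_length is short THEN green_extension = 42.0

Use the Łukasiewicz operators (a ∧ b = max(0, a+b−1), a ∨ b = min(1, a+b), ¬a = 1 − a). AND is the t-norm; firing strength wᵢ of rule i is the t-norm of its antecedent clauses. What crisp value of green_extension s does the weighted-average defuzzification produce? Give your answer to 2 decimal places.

170.67

R1 (z=53.3): none=0.63, ¬medium=1−0.63=0.37; AND[max(0, a+b−1)] → w = 0.00
R2 (z=177.6): ¬some=1−0.13=0.87, medium=0.63; AND[max(0, a+b−1)] → w = 0.50
R3 (z=162.0): none=0.63, short=0.77; AND[max(0, a+b−1)] → w = 0.40
R4 (z=42.0): some=0.13, short=0.77; AND[max(0, a+b−1)] → w = 0.00
Weighted average = (0.00·53.3 + 0.50·177.6 + 0.40·162.0 + 0.00·42.0) / (0.00 + 0.50 + 0.40 + 0.00)
  = 153.6000 / 0.9000 = 170.67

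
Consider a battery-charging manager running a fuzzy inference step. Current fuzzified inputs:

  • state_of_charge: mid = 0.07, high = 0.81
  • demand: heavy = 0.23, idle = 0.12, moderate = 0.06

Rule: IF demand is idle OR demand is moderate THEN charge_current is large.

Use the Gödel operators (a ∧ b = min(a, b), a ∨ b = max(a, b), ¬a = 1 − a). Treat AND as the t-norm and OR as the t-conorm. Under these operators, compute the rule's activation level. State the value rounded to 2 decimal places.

firing strength: idle=0.12, moderate=0.06; OR[max(a, b)] → w = 0.12

0.12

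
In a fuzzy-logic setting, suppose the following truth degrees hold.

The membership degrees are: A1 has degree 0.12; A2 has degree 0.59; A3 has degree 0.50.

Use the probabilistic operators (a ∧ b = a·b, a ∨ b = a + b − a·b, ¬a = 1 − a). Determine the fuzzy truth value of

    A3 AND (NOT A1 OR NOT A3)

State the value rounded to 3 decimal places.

0.470

NOT A1 = 1 − 0.1200 = 0.8800
NOT A3 = 1 − 0.5000 = 0.5000
NOT A1 OR NOT A3 = a + b − a·b on (0.8800, 0.5000) = 0.9400
A3 AND (NOT A1 OR NOT A3) = a·b on (0.5000, 0.9400) = 0.4700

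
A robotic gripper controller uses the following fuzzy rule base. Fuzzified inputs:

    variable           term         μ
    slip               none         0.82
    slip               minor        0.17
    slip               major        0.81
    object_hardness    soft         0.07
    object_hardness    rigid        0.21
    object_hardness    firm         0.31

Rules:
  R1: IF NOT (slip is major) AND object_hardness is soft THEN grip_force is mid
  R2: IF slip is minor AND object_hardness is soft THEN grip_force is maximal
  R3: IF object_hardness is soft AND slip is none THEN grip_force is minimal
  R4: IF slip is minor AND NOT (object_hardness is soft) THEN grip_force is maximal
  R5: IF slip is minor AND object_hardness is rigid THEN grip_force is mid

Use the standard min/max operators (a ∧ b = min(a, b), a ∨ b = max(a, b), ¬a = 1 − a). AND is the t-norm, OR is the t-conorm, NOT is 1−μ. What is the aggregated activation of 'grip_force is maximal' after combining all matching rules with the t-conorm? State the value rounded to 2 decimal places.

0.17

R1: ¬major=1−0.81=0.19, soft=0.07; AND[min(a, b)] → w = 0.07
R2: minor=0.17, soft=0.07; AND[min(a, b)] → w = 0.07
R3: soft=0.07, none=0.82; AND[min(a, b)] → w = 0.07
R4: minor=0.17, ¬soft=1−0.07=0.93; AND[min(a, b)] → w = 0.17
R5: minor=0.17, rigid=0.21; AND[min(a, b)] → w = 0.17
Rules with consequent 'maximal': {R2, R4} → strengths 0.07, 0.17
Aggregate via t-conorm [max(a, b)]: 0.17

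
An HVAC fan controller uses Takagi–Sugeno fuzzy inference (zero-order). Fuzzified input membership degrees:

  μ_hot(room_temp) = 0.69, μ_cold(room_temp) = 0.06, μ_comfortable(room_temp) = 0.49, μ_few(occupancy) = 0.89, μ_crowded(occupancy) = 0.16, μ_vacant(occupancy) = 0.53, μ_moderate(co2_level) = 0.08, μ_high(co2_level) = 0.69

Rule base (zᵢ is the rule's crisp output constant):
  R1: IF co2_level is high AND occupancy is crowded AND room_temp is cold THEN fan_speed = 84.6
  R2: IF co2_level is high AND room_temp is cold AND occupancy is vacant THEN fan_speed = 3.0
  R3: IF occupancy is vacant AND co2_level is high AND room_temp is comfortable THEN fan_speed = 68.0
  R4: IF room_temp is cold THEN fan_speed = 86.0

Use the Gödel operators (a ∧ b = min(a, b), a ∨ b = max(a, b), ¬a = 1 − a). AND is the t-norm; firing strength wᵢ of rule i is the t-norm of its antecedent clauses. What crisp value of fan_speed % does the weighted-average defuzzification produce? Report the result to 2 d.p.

65.28

R1 (z=84.6): high=0.69, crowded=0.16, cold=0.06; AND[min(a, b)] → w = 0.06
R2 (z=3.0): high=0.69, cold=0.06, vacant=0.53; AND[min(a, b)] → w = 0.06
R3 (z=68.0): vacant=0.53, high=0.69, comfortable=0.49; AND[min(a, b)] → w = 0.49
R4 (z=86.0): cold=0.06 → w = 0.06
Weighted average = (0.06·84.6 + 0.06·3.0 + 0.49·68.0 + 0.06·86.0) / (0.06 + 0.06 + 0.49 + 0.06)
  = 43.7360 / 0.6700 = 65.28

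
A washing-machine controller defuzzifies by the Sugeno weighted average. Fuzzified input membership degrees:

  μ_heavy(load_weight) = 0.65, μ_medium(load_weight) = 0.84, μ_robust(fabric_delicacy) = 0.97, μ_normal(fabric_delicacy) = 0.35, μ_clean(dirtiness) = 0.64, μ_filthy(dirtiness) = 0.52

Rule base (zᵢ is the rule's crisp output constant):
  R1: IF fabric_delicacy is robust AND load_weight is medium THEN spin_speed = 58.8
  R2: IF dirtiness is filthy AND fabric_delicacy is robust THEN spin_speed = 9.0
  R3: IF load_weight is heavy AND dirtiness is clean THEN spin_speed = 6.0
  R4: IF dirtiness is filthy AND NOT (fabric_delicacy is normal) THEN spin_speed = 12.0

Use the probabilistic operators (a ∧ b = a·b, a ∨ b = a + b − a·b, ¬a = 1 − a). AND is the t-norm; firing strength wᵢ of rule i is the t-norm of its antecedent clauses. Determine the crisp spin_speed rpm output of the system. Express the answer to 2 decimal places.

R1 (z=58.8): robust=0.97, medium=0.84; AND[a·b] → w = 0.8148
R2 (z=9.0): filthy=0.52, robust=0.97; AND[a·b] → w = 0.5044
R3 (z=6.0): heavy=0.65, clean=0.64; AND[a·b] → w = 0.4160
R4 (z=12.0): filthy=0.52, ¬normal=1−0.35=0.65; AND[a·b] → w = 0.3380
Weighted average = (0.8148·58.8 + 0.5044·9.0 + 0.4160·6.0 + 0.3380·12.0) / (0.8148 + 0.5044 + 0.4160 + 0.3380)
  = 59.0018 / 2.0732 = 28.46

28.46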